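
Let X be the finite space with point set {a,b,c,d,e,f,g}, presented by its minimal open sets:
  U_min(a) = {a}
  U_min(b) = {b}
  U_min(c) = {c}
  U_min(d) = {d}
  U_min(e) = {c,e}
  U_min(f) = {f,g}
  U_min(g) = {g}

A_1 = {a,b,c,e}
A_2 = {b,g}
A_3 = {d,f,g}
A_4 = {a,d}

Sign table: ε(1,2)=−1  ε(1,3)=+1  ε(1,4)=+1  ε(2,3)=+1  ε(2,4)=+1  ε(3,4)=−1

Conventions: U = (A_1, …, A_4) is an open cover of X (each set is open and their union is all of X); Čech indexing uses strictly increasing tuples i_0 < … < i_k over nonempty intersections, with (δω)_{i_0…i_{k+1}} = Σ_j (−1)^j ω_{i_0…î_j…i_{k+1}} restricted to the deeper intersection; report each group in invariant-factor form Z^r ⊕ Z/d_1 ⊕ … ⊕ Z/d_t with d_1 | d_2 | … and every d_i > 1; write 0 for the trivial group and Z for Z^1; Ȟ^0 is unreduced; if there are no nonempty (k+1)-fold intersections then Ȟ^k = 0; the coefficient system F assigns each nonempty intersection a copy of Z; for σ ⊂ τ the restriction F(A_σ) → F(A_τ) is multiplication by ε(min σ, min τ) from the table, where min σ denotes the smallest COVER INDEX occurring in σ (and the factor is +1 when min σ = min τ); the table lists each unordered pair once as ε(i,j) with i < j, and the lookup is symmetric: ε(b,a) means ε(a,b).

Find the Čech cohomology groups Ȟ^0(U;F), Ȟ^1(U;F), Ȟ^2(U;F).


Ȟ^0(U;F) ≅ Z,  Ȟ^1(U;F) ≅ Z,  Ȟ^2(U;F) ≅ 0

nerve of the cover:
  A12={b} A14={a} A23={g} A34={d}
C dims 4,4; δ0: rk 3, SNF 1^3
Ȟ^0 = (4 − 3) − 0 = 1, so Ȟ^0 ≅ Z
Ȟ^1 = (4 − 0) − 3 = 1, so Ȟ^1 ≅ Z
Ȟ^2 = (0 − 0) − 0 = 0, so Ȟ^2 ≅ 0


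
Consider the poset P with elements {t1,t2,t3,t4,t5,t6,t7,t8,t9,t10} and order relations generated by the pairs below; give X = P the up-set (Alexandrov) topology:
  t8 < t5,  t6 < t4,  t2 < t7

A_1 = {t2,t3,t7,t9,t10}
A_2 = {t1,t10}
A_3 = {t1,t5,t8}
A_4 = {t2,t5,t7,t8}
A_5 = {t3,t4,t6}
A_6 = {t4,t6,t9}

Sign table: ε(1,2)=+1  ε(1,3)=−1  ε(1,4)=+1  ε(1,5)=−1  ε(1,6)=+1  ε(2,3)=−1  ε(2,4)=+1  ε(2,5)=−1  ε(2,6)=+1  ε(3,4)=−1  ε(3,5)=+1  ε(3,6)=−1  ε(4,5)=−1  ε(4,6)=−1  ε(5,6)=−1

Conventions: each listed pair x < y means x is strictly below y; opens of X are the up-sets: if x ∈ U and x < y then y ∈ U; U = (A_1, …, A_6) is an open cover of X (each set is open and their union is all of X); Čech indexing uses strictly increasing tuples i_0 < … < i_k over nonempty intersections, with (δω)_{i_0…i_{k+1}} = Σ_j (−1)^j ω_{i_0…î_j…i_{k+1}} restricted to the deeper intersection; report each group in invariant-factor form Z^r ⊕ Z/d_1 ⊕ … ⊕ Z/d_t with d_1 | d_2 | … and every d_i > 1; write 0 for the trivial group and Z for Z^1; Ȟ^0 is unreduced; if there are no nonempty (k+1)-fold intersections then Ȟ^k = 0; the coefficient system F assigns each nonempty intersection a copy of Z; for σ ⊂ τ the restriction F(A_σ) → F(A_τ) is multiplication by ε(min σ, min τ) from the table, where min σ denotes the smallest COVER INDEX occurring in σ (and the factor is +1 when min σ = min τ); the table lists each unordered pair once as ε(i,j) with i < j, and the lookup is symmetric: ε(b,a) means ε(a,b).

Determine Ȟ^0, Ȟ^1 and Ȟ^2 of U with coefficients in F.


Ȟ^0 = Z,  Ȟ^1 = Z^2,  Ȟ^2 = 0

nerve of the cover:
  A12={t10} A14={t2,t7} A15={t3} A16={t9} A23={t1} A34={t5,t8} A56={t4,t6}
C dims 6,7; δ0: rk 5, SNF 1^5
Ȟ^0 = (6 − 5) − 0 = 1, so Ȟ^0 ≅ Z
Ȟ^1 = (7 − 0) − 5 = 2, so Ȟ^1 ≅ Z^2
Ȟ^2 = (0 − 0) − 0 = 0, so Ȟ^2 ≅ 0


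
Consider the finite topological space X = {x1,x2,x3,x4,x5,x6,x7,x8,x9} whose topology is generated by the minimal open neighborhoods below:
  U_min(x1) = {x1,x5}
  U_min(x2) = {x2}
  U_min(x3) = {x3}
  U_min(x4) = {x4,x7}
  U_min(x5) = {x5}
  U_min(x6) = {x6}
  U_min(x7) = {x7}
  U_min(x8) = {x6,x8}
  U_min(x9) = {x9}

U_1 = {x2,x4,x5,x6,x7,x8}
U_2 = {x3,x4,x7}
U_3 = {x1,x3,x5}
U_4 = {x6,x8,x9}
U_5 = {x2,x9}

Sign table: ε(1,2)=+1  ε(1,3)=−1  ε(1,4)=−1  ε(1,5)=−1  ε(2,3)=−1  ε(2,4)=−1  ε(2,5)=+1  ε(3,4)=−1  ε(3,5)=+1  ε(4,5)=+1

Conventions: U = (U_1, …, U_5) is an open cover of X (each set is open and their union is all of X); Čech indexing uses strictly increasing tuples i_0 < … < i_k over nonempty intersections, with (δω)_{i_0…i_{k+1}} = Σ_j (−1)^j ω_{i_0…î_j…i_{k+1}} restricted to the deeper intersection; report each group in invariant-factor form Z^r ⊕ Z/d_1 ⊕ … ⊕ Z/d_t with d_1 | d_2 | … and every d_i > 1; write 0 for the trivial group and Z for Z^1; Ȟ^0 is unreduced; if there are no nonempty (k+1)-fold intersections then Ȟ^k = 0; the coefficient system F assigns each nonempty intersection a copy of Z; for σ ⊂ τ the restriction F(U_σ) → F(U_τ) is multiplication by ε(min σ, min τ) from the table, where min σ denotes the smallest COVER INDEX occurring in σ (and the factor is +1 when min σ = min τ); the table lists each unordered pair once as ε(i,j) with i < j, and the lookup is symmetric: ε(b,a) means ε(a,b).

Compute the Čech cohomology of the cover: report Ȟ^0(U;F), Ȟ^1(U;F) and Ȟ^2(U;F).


Ȟ^0 = Z, Ȟ^1 = Z^2, Ȟ^2 = 0

nerve of the cover:
  U12={x4,x7} U13={x5} U14={x6,x8} U15={x2} U23={x3} U45={x9}
C dims 5,6; δ0: rk 4, SNF 1^4
Ȟ^0 = (5 − 4) − 0 = 1, so Ȟ^0 ≅ Z
Ȟ^1 = (6 − 0) − 4 = 2, so Ȟ^1 ≅ Z^2
Ȟ^2 = (0 − 0) − 0 = 0, so Ȟ^2 ≅ 0


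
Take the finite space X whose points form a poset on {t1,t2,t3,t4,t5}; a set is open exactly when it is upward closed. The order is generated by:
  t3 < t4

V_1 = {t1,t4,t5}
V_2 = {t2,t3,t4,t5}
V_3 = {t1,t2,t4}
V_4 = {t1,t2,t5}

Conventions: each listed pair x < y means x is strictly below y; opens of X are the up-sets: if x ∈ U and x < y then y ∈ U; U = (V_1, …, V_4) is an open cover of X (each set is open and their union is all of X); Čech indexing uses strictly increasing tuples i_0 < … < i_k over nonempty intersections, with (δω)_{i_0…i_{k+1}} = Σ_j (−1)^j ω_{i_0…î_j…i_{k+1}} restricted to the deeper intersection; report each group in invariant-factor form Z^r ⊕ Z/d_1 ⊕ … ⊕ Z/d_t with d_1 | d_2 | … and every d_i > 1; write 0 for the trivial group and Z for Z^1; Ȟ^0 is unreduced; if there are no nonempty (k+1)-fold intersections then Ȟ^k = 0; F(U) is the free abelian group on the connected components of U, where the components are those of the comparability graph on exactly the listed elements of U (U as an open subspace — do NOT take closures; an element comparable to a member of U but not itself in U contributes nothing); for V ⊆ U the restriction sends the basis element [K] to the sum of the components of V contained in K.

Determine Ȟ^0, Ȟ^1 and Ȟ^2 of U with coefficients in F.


Ȟ^0 = Z^4, Ȟ^1 = 0, Ȟ^2 = 0

intersection data:
  V12={t4,t5} V13={t1,t4} V14={t1,t5} V23={t2,t4} V24={t2,t5} V34={t1,t2}
  V123={t4} V124={t5} V134={t1} V234={t2}
components per intersection:
  V1: {t1} {t4} {t5}
  V2: {t2} {t3,t4} {t5}
  V3: {t1} {t2} {t4}
  V4: {t1} {t2} {t5}
  V12: {t4} {t5}
  V13: {t1} {t4}
  V14: {t1} {t5}
  V23: {t2} {t4}
  V24: {t2} {t5}
  V34: {t1} {t2}
  V123: {t4}
  V124: {t5}
  V134: {t1}
  V234: {t2}
C dims 12,12,4; δ0: rk 8, SNF 1^8; δ1: rk 4, SNF 1^4
Ȟ^0 = (12 − 8) − 0 = 4, so Ȟ^0 ≅ Z^4
Ȟ^1 = (12 − 4) − 8 = 0, so Ȟ^1 ≅ 0
Ȟ^2 = (4 − 0) − 4 = 0, so Ȟ^2 ≅ 0


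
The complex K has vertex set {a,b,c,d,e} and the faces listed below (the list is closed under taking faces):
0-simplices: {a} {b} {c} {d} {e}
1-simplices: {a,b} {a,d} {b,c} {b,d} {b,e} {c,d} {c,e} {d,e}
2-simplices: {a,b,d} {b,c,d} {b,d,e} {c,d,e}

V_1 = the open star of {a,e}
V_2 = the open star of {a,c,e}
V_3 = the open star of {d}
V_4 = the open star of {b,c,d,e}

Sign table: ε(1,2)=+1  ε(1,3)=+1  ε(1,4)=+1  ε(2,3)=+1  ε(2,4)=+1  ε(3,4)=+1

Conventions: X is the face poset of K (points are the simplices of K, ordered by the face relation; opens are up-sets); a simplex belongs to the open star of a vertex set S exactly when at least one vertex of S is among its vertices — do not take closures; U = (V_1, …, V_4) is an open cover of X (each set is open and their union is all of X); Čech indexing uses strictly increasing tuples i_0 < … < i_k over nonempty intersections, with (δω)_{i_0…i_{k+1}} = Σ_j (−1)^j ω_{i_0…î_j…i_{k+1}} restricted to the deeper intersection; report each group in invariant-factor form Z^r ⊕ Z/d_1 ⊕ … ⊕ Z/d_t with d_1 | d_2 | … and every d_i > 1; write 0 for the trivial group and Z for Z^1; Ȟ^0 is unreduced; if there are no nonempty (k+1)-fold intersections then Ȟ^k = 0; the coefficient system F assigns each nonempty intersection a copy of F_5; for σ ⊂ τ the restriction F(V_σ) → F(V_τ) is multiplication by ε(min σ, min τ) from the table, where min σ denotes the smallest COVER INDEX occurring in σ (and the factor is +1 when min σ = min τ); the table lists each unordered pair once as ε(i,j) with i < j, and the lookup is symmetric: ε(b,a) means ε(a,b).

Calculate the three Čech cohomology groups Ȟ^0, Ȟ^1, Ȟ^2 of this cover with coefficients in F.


nerve simplices:
  V1={{a},{e},{a,b},{a,d},{b,e},{c,e},{d,e},{a,b,d},{b,d,e},{c,d,e}} V2={{a},{c},{e},{a,b},{a,d},{b,c},{b,e},{c,d},{c,e},{d,e},{a,b,d},{b,c,d},{b,d,e},{c,d,e}} V3={{d},{a,d},{b,d},{c,d},{d,e},{a,b,d},{b,c,d},{b,d,e},{c,d,e}} V4={{b},{c},{d},{e},{a,b},{a,d},{b,c},{b,d},{b,e},{c,d},{c,e},{d,e},{a,b,d},{b,c,d},{b,d,e},{c,d,e}}
  V12={{a},{e},{a,b},{a,d},{b,e},{c,e},{d,e},{a,b,d},{b,d,e},{c,d,e}} V13={{a,d},{d,e},{a,b,d},{b,d,e},{c,d,e}} V14={{e},{a,b},{a,d},{b,e},{c,e},{d,e},{a,b,d},{b,d,e},{c,d,e}} V23={{a,d},{c,d},{d,e},{a,b,d},{b,c,d},{b,d,e},{c,d,e}} V24={{c},{e},{a,b},{a,d},{b,c},{b,e},{c,d},{c,e},{d,e},{a,b,d},{b,c,d},{b,d,e},{c,d,e}} V34={{d},{a,d},{b,d},{c,d},{d,e},{a,b,d},{b,c,d},{b,d,e},{c,d,e}}
  V123={{a,d},{d,e},{a,b,d},{b,d,e},{c,d,e}} V124={{e},{a,b},{a,d},{b,e},{c,e},{d,e},{a,b,d},{b,d,e},{c,d,e}} V134={{a,d},{d,e},{a,b,d},{b,d,e},{c,d,e}} V234={{a,d},{c,d},{d,e},{a,b,d},{b,c,d},{b,d,e},{c,d,e}}
  V1234={{a,d},{d,e},{a,b,d},{b,d,e},{c,d,e}}
C dims 4,6,4,1; δ0: rk_F5 3; δ1: rk_F5 3; δ2: rk_F5 1
degree 0: 4−3−0 = 1 → Ȟ^0 ≅ Z/5
degree 1: 6−3−3 = 0 → Ȟ^1 ≅ 0
degree 2: 4−1−3 = 0 → Ȟ^2 ≅ 0

Ȟ^0 ≅ Z/5; Ȟ^1 ≅ 0; Ȟ^2 ≅ 0


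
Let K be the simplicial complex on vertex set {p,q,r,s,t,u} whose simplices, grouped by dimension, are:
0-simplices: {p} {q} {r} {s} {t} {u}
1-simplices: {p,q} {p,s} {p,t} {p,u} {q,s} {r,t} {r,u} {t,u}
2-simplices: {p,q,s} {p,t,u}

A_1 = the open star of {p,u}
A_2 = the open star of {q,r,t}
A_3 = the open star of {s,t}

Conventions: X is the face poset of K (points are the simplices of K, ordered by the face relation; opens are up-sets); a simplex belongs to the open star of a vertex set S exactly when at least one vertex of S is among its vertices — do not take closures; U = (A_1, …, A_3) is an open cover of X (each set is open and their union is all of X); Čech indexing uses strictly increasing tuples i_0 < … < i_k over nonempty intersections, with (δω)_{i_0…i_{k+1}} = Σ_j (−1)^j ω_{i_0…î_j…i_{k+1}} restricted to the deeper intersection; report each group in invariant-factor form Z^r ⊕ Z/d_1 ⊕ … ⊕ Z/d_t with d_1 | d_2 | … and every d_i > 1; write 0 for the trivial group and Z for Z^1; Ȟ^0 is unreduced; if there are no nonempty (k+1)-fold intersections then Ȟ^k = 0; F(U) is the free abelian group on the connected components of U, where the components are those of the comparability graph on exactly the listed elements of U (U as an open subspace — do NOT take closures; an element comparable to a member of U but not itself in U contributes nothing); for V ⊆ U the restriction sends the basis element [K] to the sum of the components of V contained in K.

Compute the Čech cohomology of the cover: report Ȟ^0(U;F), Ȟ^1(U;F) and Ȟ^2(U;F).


Ȟ^0 ≅ Z, Ȟ^1 ≅ Z and Ȟ^2 ≅ 0

nonempty intersections:
  A1={{p},{u},{p,q},{p,s},{p,t},{p,u},{r,u},{t,u},{p,q,s},{p,t,u}} A2={{q},{r},{t},{p,q},{p,t},{q,s},{r,t},{r,u},{t,u},{p,q,s},{p,t,u}} A3={{s},{t},{p,s},{p,t},{q,s},{r,t},{t,u},{p,q,s},{p,t,u}}
  A12={{p,q},{p,t},{r,u},{t,u},{p,q,s},{p,t,u}} A13={{p,s},{p,t},{t,u},{p,q,s},{p,t,u}} A23={{t},{p,t},{q,s},{r,t},{t,u},{p,q,s},{p,t,u}}
  A123={{p,t},{t,u},{p,q,s},{p,t,u}}
components per intersection:
  A1: {{p},{u},{p,q},{p,s},{p,t},{p,u},{r,u},{t,u},{p,q,s},{p,t,u}}
  A2: {{q},{p,q},{q,s},{p,q,s}} {{r},{t},{p,t},{r,t},{r,u},{t,u},{p,t,u}}
  A3: {{s},{p,s},{q,s},{p,q,s}} {{t},{p,t},{r,t},{t,u},{p,t,u}}
  A12: {{p,q},{p,q,s}} {{p,t},{t,u},{p,t,u}} {{r,u}}
  A13: {{p,s},{p,q,s}} {{p,t},{t,u},{p,t,u}}
  A23: {{t},{p,t},{r,t},{t,u},{p,t,u}} {{q,s},{p,q,s}}
  A123: {{p,t},{t,u},{p,t,u}} {{p,q,s}}
C dims 5,7,2; δ0: rk 4, SNF 1^4; δ1: rk 2, SNF 1^2
Ȟ^0: (5−4)−0=1 ⇒ Z
Ȟ^1: (7−2)−4=1 ⇒ Z
Ȟ^2: (2−0)−2=0 ⇒ 0


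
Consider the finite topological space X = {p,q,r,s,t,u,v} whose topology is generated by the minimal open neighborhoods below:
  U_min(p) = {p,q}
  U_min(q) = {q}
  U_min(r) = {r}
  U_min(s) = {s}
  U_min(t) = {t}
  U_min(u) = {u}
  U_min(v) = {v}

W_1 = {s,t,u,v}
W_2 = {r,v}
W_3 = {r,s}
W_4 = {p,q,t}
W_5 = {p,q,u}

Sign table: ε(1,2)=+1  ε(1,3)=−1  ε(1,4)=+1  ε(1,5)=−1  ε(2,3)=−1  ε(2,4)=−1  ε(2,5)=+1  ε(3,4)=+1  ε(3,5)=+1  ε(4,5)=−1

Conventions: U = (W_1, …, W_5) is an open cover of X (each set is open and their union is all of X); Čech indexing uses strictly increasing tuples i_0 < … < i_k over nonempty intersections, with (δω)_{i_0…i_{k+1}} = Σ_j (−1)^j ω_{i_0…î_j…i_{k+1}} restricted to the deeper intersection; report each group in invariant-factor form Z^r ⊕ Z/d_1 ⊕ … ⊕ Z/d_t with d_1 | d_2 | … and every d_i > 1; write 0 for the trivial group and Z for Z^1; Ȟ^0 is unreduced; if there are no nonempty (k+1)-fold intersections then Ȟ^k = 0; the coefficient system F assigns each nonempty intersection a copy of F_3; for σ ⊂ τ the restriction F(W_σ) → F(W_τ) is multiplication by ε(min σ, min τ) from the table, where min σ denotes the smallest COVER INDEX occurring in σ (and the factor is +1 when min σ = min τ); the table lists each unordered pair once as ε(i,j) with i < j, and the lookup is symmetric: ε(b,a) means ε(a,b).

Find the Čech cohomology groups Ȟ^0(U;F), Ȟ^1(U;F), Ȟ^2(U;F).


Ȟ^0 ≅ Z/3,  Ȟ^1 ≅ Z/3 ⊕ Z/3,  Ȟ^2 ≅ 0

intersection data:
  W12={v} W13={s} W14={t} W15={u} W23={r} W45={p,q}
C dims 5,6; δ0: rk_F3 4
Ȟ^0 = (5 − 4) − 0 = 1, so Ȟ^0 ≅ Z/3
Ȟ^1 = (6 − 0) − 4 = 2, so Ȟ^1 ≅ Z/3 ⊕ Z/3
Ȟ^2 = (0 − 0) − 0 = 0, so Ȟ^2 ≅ 0


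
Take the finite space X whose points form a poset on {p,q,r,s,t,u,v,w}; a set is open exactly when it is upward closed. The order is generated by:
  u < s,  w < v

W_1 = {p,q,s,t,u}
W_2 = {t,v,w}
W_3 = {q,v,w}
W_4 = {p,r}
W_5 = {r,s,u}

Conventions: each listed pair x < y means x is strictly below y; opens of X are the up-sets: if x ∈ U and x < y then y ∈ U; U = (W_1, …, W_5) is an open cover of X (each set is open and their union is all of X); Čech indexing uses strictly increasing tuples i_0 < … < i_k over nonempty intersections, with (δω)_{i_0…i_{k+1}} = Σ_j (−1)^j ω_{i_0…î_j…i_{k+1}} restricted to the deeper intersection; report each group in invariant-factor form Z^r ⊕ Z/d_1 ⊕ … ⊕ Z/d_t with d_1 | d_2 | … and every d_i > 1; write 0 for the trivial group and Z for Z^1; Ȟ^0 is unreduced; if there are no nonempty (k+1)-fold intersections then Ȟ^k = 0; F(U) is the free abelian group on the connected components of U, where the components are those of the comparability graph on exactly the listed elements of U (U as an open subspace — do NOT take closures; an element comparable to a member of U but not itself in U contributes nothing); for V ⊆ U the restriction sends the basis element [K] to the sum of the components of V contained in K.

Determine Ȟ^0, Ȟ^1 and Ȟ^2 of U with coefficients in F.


Ȟ^0 ≅ Z^6, Ȟ^1 ≅ 0, Ȟ^2 ≅ 0

intersection data:
  W12={t} W13={q} W14={p} W15={s,u} W23={v,w} W45={r}
components per intersection:
  W1: {p} {q} {s,u} {t}
  W2: {t} {v,w}
  W3: {q} {v,w}
  W4: {p} {r}
  W5: {r} {s,u}
  W12: {t}
  W13: {q}
  W14: {p}
  W15: {s,u}
  W23: {v,w}
  W45: {r}
C dims 12,6; δ0: rk 6, SNF 1^6
Ȟ^0 = (12 − 6) − 0 = 6, so Ȟ^0 ≅ Z^6
Ȟ^1 = (6 − 0) − 6 = 0, so Ȟ^1 ≅ 0
Ȟ^2 = (0 − 0) − 0 = 0, so Ȟ^2 ≅ 0


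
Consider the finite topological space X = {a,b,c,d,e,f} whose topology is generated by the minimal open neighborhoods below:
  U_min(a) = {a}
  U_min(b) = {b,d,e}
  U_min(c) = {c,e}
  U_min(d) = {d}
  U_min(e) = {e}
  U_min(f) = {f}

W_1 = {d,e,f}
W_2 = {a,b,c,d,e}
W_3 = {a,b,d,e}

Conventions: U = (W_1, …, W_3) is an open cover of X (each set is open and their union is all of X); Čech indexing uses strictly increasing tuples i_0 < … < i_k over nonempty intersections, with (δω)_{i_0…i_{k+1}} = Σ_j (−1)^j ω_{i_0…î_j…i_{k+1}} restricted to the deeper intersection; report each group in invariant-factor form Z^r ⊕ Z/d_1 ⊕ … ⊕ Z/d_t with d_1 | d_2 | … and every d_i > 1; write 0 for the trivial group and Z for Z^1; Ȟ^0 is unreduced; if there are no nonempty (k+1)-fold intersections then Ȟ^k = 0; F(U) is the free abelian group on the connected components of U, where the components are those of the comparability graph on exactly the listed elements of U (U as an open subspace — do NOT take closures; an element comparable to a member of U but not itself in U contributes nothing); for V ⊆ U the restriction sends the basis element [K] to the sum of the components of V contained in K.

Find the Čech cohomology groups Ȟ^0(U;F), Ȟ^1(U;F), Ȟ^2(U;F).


cover nerve:
  W12={d,e} W13={d,e} W23={a,b,d,e}
  W123={d,e}
components per intersection:
  W1: {d} {e} {f}
  W2: {a} {b,c,d,e}
  W3: {a} {b,d,e}
  W12: {d} {e}
  W13: {d} {e}
  W23: {a} {b,d,e}
  W123: {d} {e}
C dims 7,6,2; δ0: rk 4, SNF 1^4; δ1: rk 2, SNF 1^2
Ȟ^0: (7−4)−0=3 ⇒ Z^3
Ȟ^1: (6−2)−4=0 ⇒ 0
Ȟ^2: (2−0)−2=0 ⇒ 0

Ȟ^0(U;F) ≅ Z^3,  Ȟ^1(U;F) ≅ 0,  Ȟ^2(U;F) ≅ 0


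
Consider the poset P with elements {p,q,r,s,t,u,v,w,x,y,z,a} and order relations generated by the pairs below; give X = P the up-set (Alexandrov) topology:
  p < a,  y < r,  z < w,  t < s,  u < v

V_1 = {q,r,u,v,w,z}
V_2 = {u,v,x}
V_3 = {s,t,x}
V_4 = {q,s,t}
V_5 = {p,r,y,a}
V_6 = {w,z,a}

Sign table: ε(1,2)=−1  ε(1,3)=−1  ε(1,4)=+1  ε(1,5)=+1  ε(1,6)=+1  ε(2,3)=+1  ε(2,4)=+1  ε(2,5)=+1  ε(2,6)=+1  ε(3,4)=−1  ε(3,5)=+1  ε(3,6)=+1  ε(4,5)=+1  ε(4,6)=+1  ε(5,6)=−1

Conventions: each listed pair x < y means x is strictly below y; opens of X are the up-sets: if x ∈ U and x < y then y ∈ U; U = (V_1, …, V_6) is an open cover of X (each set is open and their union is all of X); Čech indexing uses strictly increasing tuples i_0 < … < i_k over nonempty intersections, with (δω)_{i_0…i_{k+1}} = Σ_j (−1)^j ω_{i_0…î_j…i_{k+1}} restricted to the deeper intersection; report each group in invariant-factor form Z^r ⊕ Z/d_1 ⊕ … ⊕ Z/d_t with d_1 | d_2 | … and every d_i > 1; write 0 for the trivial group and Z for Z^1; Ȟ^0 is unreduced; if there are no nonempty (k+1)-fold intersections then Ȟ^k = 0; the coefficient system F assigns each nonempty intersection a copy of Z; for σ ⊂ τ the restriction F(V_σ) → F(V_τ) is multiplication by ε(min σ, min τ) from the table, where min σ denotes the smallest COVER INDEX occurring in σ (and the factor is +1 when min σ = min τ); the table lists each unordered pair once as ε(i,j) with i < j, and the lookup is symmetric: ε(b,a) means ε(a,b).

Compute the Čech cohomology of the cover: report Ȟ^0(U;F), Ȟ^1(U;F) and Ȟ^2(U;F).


Ȟ^0 ≅ 0, Ȟ^1 ≅ Z ⊕ Z/2, Ȟ^2 ≅ 0

cover nerve:
  V12={u,v} V14={q} V15={r} V16={w,z} V23={x} V34={s,t} V56={a}
C dims 6,7; δ0: rk 6, SNF 1^5·2
Ȟ^0: (6−6)−0=0 ⇒ 0
Ȟ^1: (7−0)−6=1 plus torsion [2] ⇒ Z ⊕ Z/2
Ȟ^2: (0−0)−0=0 ⇒ 0


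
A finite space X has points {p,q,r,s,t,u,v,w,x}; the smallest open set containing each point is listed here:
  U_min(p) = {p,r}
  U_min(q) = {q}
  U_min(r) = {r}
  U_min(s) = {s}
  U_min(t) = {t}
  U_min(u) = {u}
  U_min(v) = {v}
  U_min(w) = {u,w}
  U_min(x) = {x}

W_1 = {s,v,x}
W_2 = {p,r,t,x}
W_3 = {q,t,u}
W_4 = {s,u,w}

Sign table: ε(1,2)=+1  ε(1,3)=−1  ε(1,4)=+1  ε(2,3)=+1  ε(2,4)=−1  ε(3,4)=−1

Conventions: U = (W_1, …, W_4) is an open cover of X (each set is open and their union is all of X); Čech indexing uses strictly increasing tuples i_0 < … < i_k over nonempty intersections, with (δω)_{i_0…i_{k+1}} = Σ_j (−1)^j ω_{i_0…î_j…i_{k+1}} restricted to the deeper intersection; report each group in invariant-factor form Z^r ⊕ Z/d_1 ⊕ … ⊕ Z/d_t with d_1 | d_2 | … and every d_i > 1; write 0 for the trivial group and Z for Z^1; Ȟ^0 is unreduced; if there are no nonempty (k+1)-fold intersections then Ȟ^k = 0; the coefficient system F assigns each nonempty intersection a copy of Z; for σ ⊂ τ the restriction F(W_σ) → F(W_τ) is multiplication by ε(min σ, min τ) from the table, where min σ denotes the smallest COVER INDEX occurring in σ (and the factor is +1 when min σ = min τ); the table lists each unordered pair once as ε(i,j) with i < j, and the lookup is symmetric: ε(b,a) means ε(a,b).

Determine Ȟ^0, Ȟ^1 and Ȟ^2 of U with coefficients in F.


Ȟ^0(U;F) ≅ 0,  Ȟ^1(U;F) ≅ Z/2,  Ȟ^2(U;F) ≅ 0

intersection data:
  W12={x} W14={s} W23={t} W34={u}
C dims 4,4; δ0: rk 4, SNF 1^3·2
Ȟ^0 = (4 − 4) − 0 = 0, so Ȟ^0 ≅ 0
Ȟ^1 = (4 − 0) − 4 = 0 plus torsion [2], so Ȟ^1 ≅ Z/2
Ȟ^2 = (0 − 0) − 0 = 0, so Ȟ^2 ≅ 0


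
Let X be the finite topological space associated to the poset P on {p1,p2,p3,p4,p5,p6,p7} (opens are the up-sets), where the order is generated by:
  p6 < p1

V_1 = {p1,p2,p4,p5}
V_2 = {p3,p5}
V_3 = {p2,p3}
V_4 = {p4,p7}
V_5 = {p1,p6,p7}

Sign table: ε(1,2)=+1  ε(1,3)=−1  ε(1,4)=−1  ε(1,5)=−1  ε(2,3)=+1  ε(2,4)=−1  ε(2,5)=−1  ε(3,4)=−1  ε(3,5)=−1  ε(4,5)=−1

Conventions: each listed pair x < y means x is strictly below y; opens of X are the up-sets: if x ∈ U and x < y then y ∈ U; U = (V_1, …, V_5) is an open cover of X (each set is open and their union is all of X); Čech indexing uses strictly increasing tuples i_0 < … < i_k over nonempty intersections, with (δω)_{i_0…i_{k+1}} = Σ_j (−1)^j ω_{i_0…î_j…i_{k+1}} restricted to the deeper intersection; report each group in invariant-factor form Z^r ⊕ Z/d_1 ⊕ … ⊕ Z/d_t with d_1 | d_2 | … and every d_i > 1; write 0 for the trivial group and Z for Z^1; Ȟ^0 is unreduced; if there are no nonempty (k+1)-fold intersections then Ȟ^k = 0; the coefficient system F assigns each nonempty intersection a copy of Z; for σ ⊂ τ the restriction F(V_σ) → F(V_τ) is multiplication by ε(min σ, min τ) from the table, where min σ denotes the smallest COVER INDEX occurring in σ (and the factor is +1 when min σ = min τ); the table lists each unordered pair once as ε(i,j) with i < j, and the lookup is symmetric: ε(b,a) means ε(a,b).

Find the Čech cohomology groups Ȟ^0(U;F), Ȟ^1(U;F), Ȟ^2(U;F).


Ȟ^0(U;F) ≅ 0, Ȟ^1(U;F) ≅ Z ⊕ Z/2 and Ȟ^2(U;F) ≅ 0

nerve of the cover:
  V12={p5} V13={p2} V14={p4} V15={p1} V23={p3} V45={p7}
C dims 5,6; δ0: rk 5, SNF 1^4·2
Ȟ^0 = (5 − 5) − 0 = 0, so Ȟ^0 ≅ 0
Ȟ^1 = (6 − 0) − 5 = 1 plus torsion [2], so Ȟ^1 ≅ Z ⊕ Z/2
Ȟ^2 = (0 − 0) − 0 = 0, so Ȟ^2 ≅ 0


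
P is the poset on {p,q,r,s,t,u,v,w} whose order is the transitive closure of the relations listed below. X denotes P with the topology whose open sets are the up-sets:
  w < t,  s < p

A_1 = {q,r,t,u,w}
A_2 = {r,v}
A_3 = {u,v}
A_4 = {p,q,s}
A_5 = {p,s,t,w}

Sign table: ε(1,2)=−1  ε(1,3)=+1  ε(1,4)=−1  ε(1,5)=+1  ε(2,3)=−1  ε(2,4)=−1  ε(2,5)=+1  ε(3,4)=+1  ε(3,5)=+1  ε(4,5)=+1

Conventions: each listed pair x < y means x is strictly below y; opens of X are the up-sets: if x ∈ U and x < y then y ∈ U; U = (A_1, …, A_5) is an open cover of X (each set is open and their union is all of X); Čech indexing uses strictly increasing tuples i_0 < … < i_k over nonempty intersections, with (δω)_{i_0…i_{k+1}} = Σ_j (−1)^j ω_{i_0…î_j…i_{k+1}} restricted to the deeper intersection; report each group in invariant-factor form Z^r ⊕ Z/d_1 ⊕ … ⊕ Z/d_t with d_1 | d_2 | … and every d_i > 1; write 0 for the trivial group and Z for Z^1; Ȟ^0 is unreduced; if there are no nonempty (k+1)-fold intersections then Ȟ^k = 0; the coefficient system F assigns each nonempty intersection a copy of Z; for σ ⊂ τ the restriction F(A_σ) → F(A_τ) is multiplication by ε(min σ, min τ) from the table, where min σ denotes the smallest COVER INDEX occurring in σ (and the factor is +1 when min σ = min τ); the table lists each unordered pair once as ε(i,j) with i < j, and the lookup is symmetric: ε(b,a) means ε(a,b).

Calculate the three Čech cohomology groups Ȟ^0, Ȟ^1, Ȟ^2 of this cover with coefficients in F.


Ȟ^0 = 0,  Ȟ^1 = Z ⊕ Z/2,  Ȟ^2 = 0

nonempty intersections:
  A12={r} A13={u} A14={q} A15={t,w} A23={v} A45={p,s}
C dims 5,6; δ0: rk 5, SNF 1^4·2
Ȟ^0: (5−5)−0=0 ⇒ 0
Ȟ^1: (6−0)−5=1 plus torsion [2] ⇒ Z ⊕ Z/2
Ȟ^2: (0−0)−0=0 ⇒ 0


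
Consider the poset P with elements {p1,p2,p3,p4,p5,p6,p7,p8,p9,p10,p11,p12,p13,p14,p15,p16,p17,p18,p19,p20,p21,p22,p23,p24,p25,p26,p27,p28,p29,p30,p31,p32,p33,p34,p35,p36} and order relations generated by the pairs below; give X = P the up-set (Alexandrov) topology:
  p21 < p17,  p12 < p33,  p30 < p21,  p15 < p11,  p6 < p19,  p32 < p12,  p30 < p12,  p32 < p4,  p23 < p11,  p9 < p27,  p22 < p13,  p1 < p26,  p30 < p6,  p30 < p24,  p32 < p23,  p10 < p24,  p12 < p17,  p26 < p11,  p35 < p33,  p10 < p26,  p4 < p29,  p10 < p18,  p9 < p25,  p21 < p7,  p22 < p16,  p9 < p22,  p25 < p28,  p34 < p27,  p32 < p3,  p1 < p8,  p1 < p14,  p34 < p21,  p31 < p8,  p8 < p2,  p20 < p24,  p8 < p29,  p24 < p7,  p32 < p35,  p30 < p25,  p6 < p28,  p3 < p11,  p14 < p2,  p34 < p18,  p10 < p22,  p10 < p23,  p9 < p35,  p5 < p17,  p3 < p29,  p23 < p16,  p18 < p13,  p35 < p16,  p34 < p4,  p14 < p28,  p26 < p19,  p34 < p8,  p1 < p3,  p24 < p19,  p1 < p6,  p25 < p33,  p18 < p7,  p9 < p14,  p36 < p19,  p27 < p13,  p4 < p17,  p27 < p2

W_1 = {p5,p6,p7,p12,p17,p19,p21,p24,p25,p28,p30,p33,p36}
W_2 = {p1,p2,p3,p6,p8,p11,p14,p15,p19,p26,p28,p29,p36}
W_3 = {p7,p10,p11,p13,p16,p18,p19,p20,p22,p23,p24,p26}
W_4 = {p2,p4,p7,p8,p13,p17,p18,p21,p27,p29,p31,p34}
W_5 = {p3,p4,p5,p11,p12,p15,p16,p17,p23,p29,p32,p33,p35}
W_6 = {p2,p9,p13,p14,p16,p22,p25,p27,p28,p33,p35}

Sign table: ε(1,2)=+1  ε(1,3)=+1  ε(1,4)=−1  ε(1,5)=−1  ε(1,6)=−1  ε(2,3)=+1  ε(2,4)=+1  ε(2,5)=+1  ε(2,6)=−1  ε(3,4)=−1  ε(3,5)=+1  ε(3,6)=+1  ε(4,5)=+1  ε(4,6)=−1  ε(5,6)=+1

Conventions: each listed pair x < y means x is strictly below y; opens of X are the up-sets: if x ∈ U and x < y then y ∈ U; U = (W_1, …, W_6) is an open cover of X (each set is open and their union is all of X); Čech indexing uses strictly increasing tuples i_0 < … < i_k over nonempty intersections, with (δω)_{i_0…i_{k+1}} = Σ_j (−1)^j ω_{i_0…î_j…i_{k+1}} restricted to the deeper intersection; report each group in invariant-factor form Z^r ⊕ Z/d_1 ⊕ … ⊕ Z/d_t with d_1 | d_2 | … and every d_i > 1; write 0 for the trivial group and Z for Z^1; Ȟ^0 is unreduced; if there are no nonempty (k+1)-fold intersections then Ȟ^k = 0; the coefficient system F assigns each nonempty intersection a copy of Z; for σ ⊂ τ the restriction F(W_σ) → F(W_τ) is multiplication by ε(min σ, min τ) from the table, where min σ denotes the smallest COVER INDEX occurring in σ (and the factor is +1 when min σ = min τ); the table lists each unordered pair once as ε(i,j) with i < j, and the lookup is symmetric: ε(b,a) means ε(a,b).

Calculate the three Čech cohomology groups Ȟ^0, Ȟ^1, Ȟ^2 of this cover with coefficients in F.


Ȟ^0 ≅ 0, Ȟ^1 ≅ Z/2, Ȟ^2 ≅ Z

nerve of the cover:
  W12={p6,p19,p28,p36} W13={p7,p19,p24} W14={p7,p17,p21} W15={p5,p12,p17,p33} W16={p25,p28,p33} W23={p11,p19,p26} W24={p2,p8,p29} W25={p3,p11,p15,p29} W26={p2,p14,p28} W34={p7,p13,p18} W35={p11,p16,p23} W36={p13,p16,p22} W45={p4,p17,p29} W46={p2,p13,p27} W56={p16,p33,p35}
  W123={p19} W126={p28} W134={p7} W145={p17} W156={p33} W235={p11} W245={p29} W246={p2} W346={p13} W356={p16}
C dims 6,15,10; δ0: rk 6, SNF 1^5·2; δ1: rk 9, SNF 1^9
Ȟ^0 = (6 − 6) − 0 = 0, so Ȟ^0 ≅ 0
Ȟ^1 = (15 − 9) − 6 = 0 plus torsion [2], so Ȟ^1 ≅ Z/2
Ȟ^2 = (10 − 0) − 9 = 1, so Ȟ^2 ≅ Z


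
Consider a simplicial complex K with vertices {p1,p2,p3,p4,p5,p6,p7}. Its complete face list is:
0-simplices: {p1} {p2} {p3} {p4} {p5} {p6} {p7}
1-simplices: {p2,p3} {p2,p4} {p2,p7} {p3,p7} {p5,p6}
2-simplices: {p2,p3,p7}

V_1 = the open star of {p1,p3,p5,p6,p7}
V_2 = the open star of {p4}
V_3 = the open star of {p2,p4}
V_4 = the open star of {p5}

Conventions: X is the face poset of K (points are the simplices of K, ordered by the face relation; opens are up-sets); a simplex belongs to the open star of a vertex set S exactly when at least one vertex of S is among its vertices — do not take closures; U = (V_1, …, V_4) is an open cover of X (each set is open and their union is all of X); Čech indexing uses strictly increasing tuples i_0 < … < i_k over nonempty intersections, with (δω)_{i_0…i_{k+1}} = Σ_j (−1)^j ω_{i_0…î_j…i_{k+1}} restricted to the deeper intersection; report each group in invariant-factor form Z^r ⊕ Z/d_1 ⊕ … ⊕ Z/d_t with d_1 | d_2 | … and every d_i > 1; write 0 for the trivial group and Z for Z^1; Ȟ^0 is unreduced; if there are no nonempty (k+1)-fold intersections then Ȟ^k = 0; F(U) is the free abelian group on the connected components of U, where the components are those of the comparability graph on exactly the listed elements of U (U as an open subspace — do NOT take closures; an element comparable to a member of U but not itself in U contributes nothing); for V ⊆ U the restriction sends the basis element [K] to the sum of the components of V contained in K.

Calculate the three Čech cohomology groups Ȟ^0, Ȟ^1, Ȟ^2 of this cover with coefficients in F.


intersection data:
  V1={{p1},{p3},{p5},{p6},{p7},{p2,p3},{p2,p7},{p3,p7},{p5,p6},{p2,p3,p7}} V2={{p4},{p2,p4}} V3={{p2},{p4},{p2,p3},{p2,p4},{p2,p7},{p2,p3,p7}} V4={{p5},{p5,p6}}
  V13={{p2,p3},{p2,p7},{p2,p3,p7}} V14={{p5},{p5,p6}} V23={{p4},{p2,p4}}
components per intersection:
  V1: {{p1}} {{p3},{p7},{p2,p3},{p2,p7},{p3,p7},{p2,p3,p7}} {{p5},{p6},{p5,p6}}
  V2: {{p4},{p2,p4}}
  V3: {{p2},{p4},{p2,p3},{p2,p4},{p2,p7},{p2,p3,p7}}
  V4: {{p5},{p5,p6}}
  V13: {{p2,p3},{p2,p7},{p2,p3,p7}}
  V14: {{p5},{p5,p6}}
  V23: {{p4},{p2,p4}}
C dims 6,3; δ0: rk 3, SNF 1^3
Ȟ^0 = (6 − 3) − 0 = 3, so Ȟ^0 ≅ Z^3
Ȟ^1 = (3 − 0) − 3 = 0, so Ȟ^1 ≅ 0
Ȟ^2 = (0 − 0) − 0 = 0, so Ȟ^2 ≅ 0

Ȟ^0(U;F) ≅ Z^3,  Ȟ^1(U;F) ≅ 0,  Ȟ^2(U;F) ≅ 0


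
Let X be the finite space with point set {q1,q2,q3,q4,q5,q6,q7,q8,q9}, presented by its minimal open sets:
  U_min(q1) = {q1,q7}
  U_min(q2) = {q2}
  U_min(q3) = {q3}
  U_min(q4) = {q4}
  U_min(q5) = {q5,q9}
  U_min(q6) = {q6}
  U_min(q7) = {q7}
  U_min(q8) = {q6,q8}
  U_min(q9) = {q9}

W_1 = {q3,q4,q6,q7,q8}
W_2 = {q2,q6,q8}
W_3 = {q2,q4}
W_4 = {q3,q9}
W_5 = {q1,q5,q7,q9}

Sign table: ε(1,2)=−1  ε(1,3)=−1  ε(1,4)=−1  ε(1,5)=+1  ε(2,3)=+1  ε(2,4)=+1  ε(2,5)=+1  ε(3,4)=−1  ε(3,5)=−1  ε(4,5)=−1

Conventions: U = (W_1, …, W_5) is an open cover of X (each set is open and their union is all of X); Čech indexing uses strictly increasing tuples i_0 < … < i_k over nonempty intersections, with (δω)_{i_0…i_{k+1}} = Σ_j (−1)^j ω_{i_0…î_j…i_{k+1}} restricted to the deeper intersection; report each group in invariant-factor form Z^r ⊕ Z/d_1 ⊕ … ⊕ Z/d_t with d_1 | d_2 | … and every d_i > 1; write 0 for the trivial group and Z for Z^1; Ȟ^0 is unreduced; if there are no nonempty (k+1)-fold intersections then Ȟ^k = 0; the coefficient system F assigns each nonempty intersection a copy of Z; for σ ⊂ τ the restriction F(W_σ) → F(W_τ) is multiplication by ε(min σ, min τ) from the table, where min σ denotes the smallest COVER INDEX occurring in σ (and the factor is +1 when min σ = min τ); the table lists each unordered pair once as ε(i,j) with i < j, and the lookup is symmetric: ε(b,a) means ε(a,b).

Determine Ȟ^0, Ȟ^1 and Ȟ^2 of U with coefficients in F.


cover nerve:
  W12={q6,q8} W13={q4} W14={q3} W15={q7} W23={q2} W45={q9}
C dims 5,6; δ0: rk 4, SNF 1^4
Ȟ^0: (5−4)−0=1 ⇒ Z
Ȟ^1: (6−0)−4=2 ⇒ Z^2
Ȟ^2: (0−0)−0=0 ⇒ 0

Ȟ^0 ≅ Z,  Ȟ^1 ≅ Z^2,  Ȟ^2 ≅ 0


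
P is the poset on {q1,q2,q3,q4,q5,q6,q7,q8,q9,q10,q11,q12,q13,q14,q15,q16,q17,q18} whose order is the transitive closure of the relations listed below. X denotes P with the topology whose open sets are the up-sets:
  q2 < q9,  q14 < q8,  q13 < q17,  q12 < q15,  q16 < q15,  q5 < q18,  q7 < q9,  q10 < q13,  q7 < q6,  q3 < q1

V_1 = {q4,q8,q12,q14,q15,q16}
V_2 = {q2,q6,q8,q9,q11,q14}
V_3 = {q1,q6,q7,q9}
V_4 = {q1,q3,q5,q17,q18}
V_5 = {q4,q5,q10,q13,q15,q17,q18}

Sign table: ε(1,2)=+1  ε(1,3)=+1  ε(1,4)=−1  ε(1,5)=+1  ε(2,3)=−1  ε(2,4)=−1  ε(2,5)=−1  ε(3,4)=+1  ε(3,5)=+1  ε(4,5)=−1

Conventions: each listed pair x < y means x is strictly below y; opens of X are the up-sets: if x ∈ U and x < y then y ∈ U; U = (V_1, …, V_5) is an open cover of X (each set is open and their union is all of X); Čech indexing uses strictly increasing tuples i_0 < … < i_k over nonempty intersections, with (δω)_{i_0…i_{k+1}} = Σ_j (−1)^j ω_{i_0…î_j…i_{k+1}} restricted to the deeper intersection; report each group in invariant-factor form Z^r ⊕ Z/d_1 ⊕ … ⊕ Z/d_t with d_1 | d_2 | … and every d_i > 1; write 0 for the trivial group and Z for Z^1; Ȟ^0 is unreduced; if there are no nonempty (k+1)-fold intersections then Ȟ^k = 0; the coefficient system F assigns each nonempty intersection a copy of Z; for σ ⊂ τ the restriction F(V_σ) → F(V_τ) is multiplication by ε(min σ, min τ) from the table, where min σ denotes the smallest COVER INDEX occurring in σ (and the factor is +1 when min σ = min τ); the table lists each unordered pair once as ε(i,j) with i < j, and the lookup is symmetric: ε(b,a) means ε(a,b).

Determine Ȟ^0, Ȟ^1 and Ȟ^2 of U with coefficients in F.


nerve of the cover:
  V12={q8,q14} V15={q4,q15} V23={q6,q9} V34={q1} V45={q5,q17,q18}
C dims 5,5; δ0: rk 4, SNF 1^4
Ȟ^0 = (5 − 4) − 0 = 1, so Ȟ^0 ≅ Z
Ȟ^1 = (5 − 0) − 4 = 1, so Ȟ^1 ≅ Z
Ȟ^2 = (0 − 0) − 0 = 0, so Ȟ^2 ≅ 0

Ȟ^0(U;F) ≅ Z; Ȟ^1(U;F) ≅ Z; Ȟ^2(U;F) ≅ 0


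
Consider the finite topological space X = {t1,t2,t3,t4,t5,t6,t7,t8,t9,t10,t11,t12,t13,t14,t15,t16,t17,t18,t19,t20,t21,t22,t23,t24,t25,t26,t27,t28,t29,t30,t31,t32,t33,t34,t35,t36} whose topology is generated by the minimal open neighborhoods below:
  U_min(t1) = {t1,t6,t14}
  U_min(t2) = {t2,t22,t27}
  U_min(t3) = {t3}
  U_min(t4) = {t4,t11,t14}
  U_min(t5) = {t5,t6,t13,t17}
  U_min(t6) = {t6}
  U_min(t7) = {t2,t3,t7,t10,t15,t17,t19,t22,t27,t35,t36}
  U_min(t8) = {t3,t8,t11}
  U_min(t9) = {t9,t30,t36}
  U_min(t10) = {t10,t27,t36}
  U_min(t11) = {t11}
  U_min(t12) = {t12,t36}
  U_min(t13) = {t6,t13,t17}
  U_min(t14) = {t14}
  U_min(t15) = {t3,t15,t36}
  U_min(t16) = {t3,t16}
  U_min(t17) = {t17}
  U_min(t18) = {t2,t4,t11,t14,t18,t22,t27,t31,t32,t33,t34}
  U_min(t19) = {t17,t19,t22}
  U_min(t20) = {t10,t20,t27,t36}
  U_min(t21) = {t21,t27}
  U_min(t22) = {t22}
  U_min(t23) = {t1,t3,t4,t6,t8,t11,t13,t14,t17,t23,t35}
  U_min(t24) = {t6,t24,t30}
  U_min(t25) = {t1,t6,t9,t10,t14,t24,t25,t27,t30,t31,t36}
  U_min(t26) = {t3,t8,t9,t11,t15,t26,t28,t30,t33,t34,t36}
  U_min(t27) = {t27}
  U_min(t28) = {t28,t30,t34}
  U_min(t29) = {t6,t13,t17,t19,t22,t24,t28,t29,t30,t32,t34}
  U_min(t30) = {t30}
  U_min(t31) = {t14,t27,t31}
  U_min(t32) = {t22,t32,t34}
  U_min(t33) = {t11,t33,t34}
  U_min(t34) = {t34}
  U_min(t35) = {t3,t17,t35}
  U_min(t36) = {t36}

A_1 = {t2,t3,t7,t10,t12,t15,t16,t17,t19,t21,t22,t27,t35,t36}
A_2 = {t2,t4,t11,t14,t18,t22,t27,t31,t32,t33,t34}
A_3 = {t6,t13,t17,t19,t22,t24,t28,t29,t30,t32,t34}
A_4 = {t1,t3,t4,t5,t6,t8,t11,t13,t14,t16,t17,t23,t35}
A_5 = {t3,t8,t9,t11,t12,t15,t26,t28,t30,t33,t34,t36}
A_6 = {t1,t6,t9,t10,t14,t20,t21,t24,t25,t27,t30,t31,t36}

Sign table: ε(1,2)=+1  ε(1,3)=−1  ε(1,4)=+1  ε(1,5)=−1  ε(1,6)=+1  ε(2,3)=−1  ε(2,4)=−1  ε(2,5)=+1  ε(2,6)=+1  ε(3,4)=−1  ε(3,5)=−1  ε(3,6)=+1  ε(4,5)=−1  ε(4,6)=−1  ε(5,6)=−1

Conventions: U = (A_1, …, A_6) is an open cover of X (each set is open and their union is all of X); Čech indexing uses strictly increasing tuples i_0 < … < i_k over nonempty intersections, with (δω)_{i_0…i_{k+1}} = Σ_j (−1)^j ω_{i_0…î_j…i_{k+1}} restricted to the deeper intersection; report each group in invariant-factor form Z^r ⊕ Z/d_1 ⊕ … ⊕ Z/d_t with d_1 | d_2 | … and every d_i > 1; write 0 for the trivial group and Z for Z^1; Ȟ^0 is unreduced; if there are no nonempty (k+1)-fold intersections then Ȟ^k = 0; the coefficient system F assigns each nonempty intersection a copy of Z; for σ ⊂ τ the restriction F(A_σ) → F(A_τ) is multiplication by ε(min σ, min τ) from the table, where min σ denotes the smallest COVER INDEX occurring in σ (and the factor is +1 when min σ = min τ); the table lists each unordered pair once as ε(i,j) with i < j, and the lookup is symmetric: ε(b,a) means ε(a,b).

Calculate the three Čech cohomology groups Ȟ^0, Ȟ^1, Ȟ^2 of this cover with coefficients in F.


Ȟ^0 ≅ 0; Ȟ^1 ≅ Z/2; Ȟ^2 ≅ Z

nerve simplices:
  A12={t2,t22,t27} A13={t17,t19,t22} A14={t3,t16,t17,t35} A15={t3,t12,t15,t36} A16={t10,t21,t27,t36} A23={t22,t32,t34} A24={t4,t11,t14} A25={t11,t33,t34} A26={t14,t27,t31} A34={t6,t13,t17} A35={t28,t30,t34} A36={t6,t24,t30} A45={t3,t8,t11} A46={t1,t6,t14} A56={t9,t30,t36}
  A123={t22} A126={t27} A134={t17} A145={t3} A156={t36} A235={t34} A245={t11} A246={t14} A346={t6} A356={t30}
C dims 6,15,10; δ0: rk 6, SNF 1^5·2; δ1: rk 9, SNF 1^9
degree 0: 6−6−0 = 0 → Ȟ^0 ≅ 0
degree 1: 15−9−6 = 0 plus torsion [2] → Ȟ^1 ≅ Z/2
degree 2: 10−0−9 = 1 → Ȟ^2 ≅ Z


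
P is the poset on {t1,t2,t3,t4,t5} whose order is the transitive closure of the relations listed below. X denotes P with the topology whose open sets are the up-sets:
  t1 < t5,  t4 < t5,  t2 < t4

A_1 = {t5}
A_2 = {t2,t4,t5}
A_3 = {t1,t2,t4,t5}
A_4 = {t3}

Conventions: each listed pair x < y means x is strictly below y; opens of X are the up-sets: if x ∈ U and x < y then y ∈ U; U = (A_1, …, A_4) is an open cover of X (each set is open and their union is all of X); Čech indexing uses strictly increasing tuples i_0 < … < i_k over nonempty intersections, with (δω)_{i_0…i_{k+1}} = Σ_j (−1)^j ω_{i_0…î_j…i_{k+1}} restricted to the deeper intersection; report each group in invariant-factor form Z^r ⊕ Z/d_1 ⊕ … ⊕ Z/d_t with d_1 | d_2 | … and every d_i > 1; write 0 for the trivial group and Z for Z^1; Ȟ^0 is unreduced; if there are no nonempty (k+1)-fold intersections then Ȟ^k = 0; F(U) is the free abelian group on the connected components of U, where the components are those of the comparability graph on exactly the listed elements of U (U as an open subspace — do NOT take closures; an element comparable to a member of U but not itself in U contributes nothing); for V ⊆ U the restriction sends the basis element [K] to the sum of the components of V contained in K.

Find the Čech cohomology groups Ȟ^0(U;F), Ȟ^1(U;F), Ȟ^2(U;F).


Ȟ^0 = Z^2, Ȟ^1 = 0, Ȟ^2 = 0

cover nerve:
  A12={t5} A13={t5} A23={t2,t4,t5}
  A123={t5}
components per intersection:
  A1: {t5}
  A2: {t2,t4,t5}
  A3: {t1,t2,t4,t5}
  A4: {t3}
  A12: {t5}
  A13: {t5}
  A23: {t2,t4,t5}
  A123: {t5}
C dims 4,3,1; δ0: rk 2, SNF 1^2; δ1: rk 1, SNF 1^1
Ȟ^0: (4−2)−0=2 ⇒ Z^2
Ȟ^1: (3−1)−2=0 ⇒ 0
Ȟ^2: (1−0)−1=0 ⇒ 0


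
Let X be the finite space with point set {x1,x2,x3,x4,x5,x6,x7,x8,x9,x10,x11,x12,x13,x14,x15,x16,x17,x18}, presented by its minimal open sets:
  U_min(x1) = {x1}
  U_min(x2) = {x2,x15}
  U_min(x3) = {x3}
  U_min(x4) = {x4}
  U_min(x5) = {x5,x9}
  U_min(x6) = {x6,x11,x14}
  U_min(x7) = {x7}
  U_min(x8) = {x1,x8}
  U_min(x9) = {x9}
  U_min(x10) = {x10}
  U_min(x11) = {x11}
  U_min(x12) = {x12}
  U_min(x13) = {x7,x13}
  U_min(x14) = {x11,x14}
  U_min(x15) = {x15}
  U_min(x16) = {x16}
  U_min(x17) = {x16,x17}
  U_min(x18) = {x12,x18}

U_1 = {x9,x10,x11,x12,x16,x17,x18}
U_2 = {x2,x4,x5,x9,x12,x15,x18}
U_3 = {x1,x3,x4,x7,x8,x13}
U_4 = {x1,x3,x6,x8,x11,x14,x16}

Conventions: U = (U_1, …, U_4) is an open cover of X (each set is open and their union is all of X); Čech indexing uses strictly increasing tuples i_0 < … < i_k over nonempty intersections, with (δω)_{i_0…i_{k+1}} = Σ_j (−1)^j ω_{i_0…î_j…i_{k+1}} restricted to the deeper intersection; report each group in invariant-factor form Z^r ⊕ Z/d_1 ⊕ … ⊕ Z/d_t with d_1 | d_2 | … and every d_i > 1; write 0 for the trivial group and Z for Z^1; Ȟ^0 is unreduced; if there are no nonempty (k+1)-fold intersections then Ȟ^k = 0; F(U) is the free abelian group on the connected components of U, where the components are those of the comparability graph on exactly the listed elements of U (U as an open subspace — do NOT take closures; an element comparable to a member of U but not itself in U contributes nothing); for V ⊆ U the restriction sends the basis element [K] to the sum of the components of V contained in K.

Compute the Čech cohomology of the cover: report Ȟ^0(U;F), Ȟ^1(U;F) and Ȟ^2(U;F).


nonempty overlaps:
  U12={x9,x12,x18} U14={x11,x16} U23={x4} U34={x1,x3,x8}
components per intersection:
  U1: {x9} {x10} {x11} {x12,x18} {x16,x17}
  U2: {x2,x15} {x4} {x5,x9} {x12,x18}
  U3: {x1,x8} {x3} {x4} {x7,x13}
  U4: {x1,x8} {x3} {x6,x11,x14} {x16}
  U12: {x9} {x12,x18}
  U14: {x11} {x16}
  U23: {x4}
  U34: {x1,x8} {x3}
C dims 17,7; δ0: rk 7, SNF 1^7
degree 0: 17−7−0 = 10 → Ȟ^0 ≅ Z^10
degree 1: 7−0−7 = 0 → Ȟ^1 ≅ 0
degree 2: 0−0−0 = 0 → Ȟ^2 ≅ 0

Ȟ^0 ≅ Z^10, Ȟ^1 ≅ 0 and Ȟ^2 ≅ 0
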